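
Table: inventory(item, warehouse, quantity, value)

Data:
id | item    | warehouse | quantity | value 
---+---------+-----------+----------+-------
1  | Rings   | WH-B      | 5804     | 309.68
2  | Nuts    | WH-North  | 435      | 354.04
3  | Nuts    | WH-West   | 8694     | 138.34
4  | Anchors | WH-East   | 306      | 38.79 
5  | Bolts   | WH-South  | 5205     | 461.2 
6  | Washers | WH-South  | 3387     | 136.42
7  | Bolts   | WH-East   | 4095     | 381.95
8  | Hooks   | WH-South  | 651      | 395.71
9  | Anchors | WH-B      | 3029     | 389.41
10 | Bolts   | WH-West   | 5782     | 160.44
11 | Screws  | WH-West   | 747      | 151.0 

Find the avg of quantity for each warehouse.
SELECT warehouse, AVG(quantity) as result
FROM inventory
GROUP BY warehouse

Result:
  WH-B: 4416.50
  WH-East: 2200.50
  WH-North: 435.00
  WH-South: 3081.00
  WH-West: 5074.33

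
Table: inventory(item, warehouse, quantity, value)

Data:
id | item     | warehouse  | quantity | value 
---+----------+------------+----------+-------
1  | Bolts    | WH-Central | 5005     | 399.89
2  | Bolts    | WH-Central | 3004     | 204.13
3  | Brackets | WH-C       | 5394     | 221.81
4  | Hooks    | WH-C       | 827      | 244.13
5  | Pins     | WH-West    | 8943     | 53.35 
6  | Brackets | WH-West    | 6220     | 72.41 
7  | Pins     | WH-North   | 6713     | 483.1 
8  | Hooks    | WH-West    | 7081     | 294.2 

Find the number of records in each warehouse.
SELECT warehouse, COUNT(*) as count
FROM inventory
GROUP BY warehouse

Result:
  WH-C: 2
  WH-Central: 2
  WH-North: 1
  WH-West: 3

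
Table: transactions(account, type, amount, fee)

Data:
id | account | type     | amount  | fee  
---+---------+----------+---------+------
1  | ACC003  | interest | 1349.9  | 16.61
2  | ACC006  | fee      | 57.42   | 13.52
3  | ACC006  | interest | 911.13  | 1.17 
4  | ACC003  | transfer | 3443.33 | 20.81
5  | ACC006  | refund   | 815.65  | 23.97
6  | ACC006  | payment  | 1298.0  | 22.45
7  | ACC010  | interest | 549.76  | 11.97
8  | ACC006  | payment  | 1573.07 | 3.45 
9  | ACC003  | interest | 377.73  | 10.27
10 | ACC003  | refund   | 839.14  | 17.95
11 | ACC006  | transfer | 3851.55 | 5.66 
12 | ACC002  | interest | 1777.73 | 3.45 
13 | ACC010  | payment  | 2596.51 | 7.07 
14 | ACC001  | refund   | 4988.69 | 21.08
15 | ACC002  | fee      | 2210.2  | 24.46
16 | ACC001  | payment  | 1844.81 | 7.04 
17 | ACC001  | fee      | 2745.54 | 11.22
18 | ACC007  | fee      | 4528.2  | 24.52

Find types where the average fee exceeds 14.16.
SELECT type, AVG(fee)
FROM transactions
GROUP BY type
HAVING AVG(fee) > 14.16

Result:
  fee: avg=18.43
  refund: avg=21.00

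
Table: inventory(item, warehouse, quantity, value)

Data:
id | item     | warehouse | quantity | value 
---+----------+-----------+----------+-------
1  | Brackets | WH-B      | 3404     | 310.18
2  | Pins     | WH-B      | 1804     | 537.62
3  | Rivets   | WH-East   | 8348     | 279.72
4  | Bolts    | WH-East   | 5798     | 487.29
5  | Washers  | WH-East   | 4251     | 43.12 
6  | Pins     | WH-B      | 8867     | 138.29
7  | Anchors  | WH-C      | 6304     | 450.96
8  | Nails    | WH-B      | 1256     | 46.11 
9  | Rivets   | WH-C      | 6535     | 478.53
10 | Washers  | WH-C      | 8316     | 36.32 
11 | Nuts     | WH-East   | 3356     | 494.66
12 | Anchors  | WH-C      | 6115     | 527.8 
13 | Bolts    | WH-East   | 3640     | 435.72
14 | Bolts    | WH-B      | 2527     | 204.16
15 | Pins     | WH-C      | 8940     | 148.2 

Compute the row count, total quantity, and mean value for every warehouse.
SELECT warehouse,
       COUNT(*) as cnt,
       SUM(quantity) as total_quantity,
       AVG(value) as avg_value
FROM inventory
GROUP BY warehouse

Result:
  WH-B: 5 records, 17858 total quantity, 247.27 avg value
  WH-C: 5 records, 36210 total quantity, 328.36 avg value
  WH-East: 5 records, 25393 total quantity, 348.10 avg value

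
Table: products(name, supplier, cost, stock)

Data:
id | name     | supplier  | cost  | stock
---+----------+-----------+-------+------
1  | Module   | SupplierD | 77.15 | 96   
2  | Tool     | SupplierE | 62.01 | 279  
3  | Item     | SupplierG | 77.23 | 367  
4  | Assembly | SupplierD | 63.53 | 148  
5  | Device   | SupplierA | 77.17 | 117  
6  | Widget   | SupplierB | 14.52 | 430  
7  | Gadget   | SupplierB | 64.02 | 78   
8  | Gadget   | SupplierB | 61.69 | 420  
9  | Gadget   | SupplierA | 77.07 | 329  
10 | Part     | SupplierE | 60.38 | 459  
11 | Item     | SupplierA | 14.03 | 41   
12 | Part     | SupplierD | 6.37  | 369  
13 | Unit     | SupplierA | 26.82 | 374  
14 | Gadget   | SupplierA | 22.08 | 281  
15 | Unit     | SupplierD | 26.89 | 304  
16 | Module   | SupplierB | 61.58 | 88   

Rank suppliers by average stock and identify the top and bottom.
SELECT supplier, AVG(stock)
FROM products
GROUP BY supplier
ORDER BY AVG(stock)

All groups:
  SupplierA: 228.40
  SupplierD: 229.25
  SupplierB: 254.00
  SupplierG: 367.00
  SupplierE: 369.00

Highest: SupplierE (369.00)
Lowest: SupplierA (228.40)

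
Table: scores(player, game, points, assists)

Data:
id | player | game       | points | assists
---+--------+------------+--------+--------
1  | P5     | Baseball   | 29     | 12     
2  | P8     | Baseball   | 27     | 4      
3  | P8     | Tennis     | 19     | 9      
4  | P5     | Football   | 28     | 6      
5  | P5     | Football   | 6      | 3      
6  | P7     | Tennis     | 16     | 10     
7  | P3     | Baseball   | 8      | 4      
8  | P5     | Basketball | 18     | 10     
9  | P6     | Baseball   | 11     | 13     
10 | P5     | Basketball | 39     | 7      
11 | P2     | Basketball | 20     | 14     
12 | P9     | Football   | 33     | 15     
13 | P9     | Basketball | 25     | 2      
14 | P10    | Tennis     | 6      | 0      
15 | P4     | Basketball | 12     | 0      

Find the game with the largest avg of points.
SELECT game, AVG(points) as val
FROM scores
GROUP BY game
ORDER BY val DESC
LIMIT 1

Result: Basketball with avg(points) = 22.80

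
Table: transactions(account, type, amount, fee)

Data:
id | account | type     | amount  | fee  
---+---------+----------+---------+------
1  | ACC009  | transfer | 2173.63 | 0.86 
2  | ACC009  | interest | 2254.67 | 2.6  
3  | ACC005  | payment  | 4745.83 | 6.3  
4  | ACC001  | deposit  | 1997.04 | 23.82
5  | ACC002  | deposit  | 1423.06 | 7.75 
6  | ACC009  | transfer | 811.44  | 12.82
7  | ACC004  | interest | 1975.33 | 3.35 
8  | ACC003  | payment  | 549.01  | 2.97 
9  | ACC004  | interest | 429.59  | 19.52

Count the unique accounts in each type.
SELECT type, COUNT(DISTINCT account)
FROM transactions
GROUP BY type

Result:
  deposit: 2 distinct
  interest: 2 distinct
  payment: 2 distinct
  transfer: 1 distinct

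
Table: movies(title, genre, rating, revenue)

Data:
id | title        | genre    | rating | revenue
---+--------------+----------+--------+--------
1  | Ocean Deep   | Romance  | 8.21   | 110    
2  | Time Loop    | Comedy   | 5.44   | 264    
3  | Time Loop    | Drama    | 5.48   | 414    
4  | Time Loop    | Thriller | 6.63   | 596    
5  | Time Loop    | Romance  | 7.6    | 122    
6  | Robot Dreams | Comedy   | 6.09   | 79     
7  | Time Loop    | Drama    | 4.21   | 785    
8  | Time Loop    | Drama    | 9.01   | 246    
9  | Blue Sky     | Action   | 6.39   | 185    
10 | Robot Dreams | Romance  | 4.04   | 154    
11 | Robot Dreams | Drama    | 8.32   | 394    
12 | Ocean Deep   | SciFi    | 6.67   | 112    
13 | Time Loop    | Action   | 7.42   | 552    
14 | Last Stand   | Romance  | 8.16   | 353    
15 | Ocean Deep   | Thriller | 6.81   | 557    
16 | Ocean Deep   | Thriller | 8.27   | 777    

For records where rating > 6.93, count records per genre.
SELECT genre, COUNT(*)
FROM movies
WHERE rating > 6.93
GROUP BY genre

Note: WHERE filters rows before grouping.

Result:
  Action: 1
  Drama: 2
  Romance: 3
  Thriller: 1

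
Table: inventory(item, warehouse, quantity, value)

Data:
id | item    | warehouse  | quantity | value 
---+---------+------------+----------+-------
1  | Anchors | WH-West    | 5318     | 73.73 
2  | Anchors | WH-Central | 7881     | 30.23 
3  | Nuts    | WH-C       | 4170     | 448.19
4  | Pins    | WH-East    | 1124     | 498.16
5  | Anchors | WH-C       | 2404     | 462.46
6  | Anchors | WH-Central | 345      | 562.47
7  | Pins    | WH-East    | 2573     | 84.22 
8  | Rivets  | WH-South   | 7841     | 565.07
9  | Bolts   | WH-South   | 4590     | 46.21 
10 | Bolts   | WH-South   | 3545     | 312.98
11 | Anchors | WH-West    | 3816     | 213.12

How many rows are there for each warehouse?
SELECT warehouse, COUNT(*) as count
FROM inventory
GROUP BY warehouse

Result:
  WH-C: 2
  WH-Central: 2
  WH-East: 2
  WH-South: 3
  WH-West: 2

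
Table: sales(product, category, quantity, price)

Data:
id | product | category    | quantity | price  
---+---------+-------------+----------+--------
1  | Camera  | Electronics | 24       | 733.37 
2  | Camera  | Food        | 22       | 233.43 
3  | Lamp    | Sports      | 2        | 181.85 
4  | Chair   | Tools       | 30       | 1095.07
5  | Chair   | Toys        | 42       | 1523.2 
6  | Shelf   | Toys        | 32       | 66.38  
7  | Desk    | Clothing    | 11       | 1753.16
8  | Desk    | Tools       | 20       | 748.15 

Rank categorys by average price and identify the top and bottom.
SELECT category, AVG(price)
FROM sales
GROUP BY category
ORDER BY AVG(price)

All groups:
  Sports: 181.85
  Food: 233.43
  Electronics: 733.37
  Toys: 794.79
  Tools: 921.61
  Clothing: 1753.16

Highest: Clothing (1753.16)
Lowest: Sports (181.85)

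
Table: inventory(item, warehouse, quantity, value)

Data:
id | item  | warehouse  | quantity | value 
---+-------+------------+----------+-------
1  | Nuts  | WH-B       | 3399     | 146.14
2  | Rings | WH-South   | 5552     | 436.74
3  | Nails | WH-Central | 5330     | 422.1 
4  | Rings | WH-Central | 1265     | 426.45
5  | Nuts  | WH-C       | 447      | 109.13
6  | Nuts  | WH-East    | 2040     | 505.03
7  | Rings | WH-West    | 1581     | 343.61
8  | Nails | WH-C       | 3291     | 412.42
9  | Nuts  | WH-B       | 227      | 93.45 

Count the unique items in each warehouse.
SELECT warehouse, COUNT(DISTINCT item)
FROM inventory
GROUP BY warehouse

Result:
  WH-B: 1 distinct
  WH-C: 2 distinct
  WH-Central: 2 distinct
  WH-East: 1 distinct
  WH-South: 1 distinct
  WH-West: 1 distinct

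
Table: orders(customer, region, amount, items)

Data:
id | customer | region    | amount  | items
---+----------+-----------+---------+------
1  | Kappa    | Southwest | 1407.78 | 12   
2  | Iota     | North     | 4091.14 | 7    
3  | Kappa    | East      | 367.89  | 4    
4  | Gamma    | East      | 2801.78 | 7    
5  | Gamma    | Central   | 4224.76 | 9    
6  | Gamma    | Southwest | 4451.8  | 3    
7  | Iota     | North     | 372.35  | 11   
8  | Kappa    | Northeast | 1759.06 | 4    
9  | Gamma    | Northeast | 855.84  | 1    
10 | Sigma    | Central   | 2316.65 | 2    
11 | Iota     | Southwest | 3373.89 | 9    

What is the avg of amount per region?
SELECT region, AVG(amount) as result
FROM orders
GROUP BY region

Result:
  Central: 3270.71
  East: 1584.84
  North: 2231.75
  Northeast: 1307.45
  Southwest: 3077.82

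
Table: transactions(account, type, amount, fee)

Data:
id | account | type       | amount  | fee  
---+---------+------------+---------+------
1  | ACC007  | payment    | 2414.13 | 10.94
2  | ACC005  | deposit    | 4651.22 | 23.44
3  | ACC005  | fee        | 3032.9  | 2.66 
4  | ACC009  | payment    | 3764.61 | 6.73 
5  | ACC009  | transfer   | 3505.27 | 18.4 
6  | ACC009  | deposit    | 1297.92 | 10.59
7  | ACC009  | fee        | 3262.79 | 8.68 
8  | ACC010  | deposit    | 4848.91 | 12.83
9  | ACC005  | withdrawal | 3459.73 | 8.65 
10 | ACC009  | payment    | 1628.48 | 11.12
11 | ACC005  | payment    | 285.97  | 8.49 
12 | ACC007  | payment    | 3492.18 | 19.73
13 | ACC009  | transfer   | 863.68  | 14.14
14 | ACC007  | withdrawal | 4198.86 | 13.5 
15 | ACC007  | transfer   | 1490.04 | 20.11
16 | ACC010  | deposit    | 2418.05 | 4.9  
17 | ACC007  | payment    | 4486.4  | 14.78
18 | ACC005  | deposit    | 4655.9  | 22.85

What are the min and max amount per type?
SELECT type, MIN(amount), MAX(amount)
FROM transactions
GROUP BY type

Result:
  deposit: min=1297.92, max=4848.91
  fee: min=3032.90, max=3262.79
  payment: min=285.97, max=4486.40
  transfer: min=863.68, max=3505.27
  withdrawal: min=3459.73, max=4198.86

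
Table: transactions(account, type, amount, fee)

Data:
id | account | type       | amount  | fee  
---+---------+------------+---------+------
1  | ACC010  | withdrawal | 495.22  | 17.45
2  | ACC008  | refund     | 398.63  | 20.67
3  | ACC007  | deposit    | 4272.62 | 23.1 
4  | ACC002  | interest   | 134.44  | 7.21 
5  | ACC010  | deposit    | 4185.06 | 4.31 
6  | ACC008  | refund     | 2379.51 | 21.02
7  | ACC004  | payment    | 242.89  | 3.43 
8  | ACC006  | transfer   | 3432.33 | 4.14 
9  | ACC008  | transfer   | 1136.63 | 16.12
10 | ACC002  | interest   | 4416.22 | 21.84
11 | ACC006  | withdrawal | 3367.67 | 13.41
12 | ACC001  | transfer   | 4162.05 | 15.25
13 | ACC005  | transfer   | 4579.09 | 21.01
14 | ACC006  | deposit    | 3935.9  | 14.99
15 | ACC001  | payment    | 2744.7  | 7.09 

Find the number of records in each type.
SELECT type, COUNT(*) as count
FROM transactions
GROUP BY type

Result:
  deposit: 3
  interest: 2
  payment: 2
  refund: 2
  transfer: 4
  withdrawal: 2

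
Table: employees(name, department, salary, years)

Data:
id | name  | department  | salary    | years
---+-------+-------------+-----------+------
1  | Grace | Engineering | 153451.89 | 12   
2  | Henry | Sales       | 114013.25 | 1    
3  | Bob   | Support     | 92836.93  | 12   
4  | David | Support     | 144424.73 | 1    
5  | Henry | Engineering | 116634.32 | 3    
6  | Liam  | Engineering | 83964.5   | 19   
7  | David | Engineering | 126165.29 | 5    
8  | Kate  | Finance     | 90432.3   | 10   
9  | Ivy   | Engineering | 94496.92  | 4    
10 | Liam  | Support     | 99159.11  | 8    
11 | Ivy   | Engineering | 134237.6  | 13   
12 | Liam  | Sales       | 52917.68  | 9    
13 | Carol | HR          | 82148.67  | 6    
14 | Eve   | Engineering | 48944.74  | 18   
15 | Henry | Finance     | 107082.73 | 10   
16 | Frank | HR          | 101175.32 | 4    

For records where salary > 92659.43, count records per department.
SELECT department, COUNT(*)
FROM employees
WHERE salary > 92659.43
GROUP BY department

Note: WHERE filters rows before grouping.

Result:
  Engineering: 5
  Finance: 1
  HR: 1
  Sales: 1
  Support: 3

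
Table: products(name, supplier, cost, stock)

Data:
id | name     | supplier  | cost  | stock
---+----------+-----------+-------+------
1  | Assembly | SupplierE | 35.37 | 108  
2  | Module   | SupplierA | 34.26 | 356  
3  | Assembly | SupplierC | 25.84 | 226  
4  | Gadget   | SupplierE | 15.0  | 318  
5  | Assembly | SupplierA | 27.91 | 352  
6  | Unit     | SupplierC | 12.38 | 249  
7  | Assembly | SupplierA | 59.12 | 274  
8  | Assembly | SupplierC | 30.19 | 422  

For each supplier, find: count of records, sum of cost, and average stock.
SELECT supplier,
       COUNT(*) as cnt,
       SUM(cost) as total_cost,
       AVG(stock) as avg_stock
FROM products
GROUP BY supplier

Result:
  SupplierA: 3 records, 121.29 total cost, 327.33 avg stock
  SupplierC: 3 records, 68.41 total cost, 299.00 avg stock
  SupplierE: 2 records, 50.37 total cost, 213.00 avg stock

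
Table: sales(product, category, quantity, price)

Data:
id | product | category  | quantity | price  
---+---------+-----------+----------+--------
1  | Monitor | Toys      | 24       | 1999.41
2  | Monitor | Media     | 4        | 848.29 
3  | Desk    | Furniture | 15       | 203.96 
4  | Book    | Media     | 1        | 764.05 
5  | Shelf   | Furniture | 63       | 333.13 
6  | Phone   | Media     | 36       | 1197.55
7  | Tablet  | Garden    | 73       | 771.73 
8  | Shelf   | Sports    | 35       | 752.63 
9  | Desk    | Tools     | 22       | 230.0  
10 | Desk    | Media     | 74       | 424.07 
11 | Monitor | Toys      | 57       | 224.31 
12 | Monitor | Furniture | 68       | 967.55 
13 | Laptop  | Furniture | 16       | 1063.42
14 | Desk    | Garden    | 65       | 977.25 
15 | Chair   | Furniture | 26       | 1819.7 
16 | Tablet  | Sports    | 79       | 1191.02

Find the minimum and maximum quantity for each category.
SELECT category, MIN(quantity), MAX(quantity)
FROM sales
GROUP BY category

Result:
  Furniture: min=15, max=68
  Garden: min=65, max=73
  Media: min=1, max=74
  Sports: min=35, max=79
  Tools: min=22, max=22
  Toys: min=24, max=57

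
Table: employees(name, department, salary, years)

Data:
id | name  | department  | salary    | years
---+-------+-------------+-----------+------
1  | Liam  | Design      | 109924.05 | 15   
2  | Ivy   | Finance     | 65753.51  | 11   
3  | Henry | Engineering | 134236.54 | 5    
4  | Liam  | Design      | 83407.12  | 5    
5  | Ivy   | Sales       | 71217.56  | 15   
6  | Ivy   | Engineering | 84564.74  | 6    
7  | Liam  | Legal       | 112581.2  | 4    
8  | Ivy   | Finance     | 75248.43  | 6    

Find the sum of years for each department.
SELECT department, SUM(years) as result
FROM employees
GROUP BY department

Result:
  Design: 20
  Engineering: 11
  Finance: 17
  Legal: 4
  Sales: 15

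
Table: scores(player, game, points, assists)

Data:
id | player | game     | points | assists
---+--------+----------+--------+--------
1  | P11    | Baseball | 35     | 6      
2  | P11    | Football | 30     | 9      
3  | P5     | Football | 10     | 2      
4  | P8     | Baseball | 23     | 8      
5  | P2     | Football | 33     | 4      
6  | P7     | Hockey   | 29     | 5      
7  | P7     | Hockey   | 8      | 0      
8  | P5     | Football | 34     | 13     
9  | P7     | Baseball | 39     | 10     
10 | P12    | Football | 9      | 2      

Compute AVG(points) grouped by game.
SELECT game, AVG(points) as result
FROM scores
GROUP BY game

Result:
  Baseball: 32.33
  Football: 23.20
  Hockey: 18.50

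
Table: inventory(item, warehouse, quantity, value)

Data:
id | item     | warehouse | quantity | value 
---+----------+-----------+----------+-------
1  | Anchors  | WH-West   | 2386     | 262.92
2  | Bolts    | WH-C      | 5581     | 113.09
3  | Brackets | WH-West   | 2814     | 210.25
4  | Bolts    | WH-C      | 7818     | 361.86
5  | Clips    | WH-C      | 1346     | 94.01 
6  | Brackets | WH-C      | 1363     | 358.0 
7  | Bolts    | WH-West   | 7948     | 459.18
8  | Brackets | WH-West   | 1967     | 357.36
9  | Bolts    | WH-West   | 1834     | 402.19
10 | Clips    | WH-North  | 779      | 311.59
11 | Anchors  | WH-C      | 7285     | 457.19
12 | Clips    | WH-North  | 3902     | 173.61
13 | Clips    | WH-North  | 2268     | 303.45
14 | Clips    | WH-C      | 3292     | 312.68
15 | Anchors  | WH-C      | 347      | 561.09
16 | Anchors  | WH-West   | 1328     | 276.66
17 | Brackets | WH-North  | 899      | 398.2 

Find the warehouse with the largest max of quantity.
SELECT warehouse, MAX(quantity) as val
FROM inventory
GROUP BY warehouse
ORDER BY val DESC
LIMIT 1

Result: WH-West with max(quantity) = 7948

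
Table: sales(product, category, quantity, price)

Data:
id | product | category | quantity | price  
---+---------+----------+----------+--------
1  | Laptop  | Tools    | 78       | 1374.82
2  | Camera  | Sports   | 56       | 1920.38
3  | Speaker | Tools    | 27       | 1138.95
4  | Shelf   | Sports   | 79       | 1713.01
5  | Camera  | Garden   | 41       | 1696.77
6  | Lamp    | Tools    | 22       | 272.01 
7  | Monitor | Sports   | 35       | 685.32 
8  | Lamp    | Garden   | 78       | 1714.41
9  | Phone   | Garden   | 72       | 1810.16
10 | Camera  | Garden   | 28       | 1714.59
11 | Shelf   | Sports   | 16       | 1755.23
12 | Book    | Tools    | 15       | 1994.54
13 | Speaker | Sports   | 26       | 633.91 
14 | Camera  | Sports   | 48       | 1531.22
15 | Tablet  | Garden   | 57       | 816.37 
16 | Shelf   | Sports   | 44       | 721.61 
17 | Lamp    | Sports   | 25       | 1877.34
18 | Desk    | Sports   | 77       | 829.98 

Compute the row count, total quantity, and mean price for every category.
SELECT category,
       COUNT(*) as cnt,
       SUM(quantity) as total_quantity,
       AVG(price) as avg_price
FROM sales
GROUP BY category

Result:
  Garden: 5 records, 276 total quantity, 1550.46 avg price
  Sports: 9 records, 406 total quantity, 1296.44 avg price
  Tools: 4 records, 142 total quantity, 1195.08 avg price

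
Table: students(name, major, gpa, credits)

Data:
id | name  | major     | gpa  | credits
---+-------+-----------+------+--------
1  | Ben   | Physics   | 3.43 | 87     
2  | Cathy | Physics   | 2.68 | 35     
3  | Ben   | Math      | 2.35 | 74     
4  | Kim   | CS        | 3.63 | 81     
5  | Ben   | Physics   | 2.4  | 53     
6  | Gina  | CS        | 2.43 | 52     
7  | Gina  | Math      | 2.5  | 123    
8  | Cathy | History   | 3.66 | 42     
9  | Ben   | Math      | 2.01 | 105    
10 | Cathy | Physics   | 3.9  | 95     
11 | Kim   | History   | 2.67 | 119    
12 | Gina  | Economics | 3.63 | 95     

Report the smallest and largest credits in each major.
SELECT major, MIN(credits), MAX(credits)
FROM students
GROUP BY major

Result:
  CS: min=52, max=81
  Economics: min=95, max=95
  History: min=42, max=119
  Math: min=74, max=123
  Physics: min=35, max=95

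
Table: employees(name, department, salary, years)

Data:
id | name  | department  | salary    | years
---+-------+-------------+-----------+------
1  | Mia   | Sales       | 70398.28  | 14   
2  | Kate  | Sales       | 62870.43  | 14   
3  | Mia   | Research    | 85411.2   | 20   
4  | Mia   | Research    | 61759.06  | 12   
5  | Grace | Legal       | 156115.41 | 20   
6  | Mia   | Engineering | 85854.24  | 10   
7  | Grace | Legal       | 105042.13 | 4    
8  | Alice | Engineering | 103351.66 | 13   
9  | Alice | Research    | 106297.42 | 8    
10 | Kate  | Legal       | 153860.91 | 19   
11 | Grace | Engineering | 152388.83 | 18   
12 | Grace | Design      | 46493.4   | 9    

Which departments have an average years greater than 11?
SELECT department, AVG(years)
FROM employees
GROUP BY department
HAVING AVG(years) > 11

Result:
  Engineering: avg=13.67
  Legal: avg=14.33
  Research: avg=13.33
  Sales: avg=14.00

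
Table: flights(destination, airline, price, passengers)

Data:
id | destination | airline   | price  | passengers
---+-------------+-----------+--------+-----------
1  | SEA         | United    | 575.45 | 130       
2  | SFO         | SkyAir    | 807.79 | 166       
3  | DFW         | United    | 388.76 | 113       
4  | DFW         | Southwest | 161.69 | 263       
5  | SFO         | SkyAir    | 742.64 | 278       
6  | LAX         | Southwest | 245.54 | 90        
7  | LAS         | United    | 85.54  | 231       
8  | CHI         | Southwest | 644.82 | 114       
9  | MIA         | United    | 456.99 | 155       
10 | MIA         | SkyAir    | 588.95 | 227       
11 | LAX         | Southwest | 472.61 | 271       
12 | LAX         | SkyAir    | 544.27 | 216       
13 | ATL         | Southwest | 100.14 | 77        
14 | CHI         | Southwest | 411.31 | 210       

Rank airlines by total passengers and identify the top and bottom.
SELECT airline, SUM(passengers)
FROM flights
GROUP BY airline
ORDER BY SUM(passengers)

All groups:
  United: 629
  SkyAir: 887
  Southwest: 1025

Highest: Southwest (1025)
Lowest: United (629)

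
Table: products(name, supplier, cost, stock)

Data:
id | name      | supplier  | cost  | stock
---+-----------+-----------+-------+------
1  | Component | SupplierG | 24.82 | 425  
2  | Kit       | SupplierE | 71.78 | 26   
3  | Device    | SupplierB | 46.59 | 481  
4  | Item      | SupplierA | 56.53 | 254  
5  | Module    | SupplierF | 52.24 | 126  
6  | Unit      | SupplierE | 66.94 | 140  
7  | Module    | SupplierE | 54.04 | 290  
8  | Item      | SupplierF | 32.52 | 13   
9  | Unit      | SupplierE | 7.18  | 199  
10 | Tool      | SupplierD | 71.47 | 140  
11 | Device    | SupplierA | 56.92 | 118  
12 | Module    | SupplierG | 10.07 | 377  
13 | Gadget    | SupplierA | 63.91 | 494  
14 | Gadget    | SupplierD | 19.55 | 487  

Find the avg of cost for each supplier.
SELECT supplier, AVG(cost) as result
FROM products
GROUP BY supplier

Result:
  SupplierA: 59.12
  SupplierB: 46.59
  SupplierD: 45.51
  SupplierE: 49.99
  SupplierF: 42.38
  SupplierG: 17.45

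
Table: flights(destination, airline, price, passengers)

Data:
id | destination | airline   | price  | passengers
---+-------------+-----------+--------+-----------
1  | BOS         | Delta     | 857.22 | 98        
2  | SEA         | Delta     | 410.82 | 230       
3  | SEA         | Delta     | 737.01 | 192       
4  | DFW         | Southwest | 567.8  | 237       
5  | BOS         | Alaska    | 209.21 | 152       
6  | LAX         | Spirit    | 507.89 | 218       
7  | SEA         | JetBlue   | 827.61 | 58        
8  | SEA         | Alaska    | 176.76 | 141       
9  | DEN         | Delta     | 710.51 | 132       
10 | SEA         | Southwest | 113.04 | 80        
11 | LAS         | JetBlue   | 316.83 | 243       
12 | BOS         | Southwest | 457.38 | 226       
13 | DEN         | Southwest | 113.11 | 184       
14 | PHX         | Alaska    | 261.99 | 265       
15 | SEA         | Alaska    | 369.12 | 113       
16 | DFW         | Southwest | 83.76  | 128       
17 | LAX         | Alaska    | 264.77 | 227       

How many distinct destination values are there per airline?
SELECT airline, COUNT(DISTINCT destination)
FROM flights
GROUP BY airline

Result:
  Alaska: 4 distinct
  Delta: 3 distinct
  JetBlue: 2 distinct
  Southwest: 4 distinct
  Spirit: 1 distinct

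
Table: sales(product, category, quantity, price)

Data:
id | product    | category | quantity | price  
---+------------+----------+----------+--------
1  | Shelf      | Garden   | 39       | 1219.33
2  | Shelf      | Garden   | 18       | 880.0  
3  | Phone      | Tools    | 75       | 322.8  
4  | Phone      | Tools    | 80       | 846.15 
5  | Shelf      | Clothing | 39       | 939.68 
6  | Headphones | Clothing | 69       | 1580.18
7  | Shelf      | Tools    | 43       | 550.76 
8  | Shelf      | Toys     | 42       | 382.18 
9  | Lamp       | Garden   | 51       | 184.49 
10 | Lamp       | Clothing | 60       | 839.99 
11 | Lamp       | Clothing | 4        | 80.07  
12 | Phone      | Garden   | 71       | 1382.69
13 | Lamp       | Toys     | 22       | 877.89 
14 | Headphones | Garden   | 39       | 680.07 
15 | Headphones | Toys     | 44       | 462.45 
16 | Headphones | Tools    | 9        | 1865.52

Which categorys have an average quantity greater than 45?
SELECT category, AVG(quantity)
FROM sales
GROUP BY category
HAVING AVG(quantity) > 45

Result:
  Tools: avg=51.75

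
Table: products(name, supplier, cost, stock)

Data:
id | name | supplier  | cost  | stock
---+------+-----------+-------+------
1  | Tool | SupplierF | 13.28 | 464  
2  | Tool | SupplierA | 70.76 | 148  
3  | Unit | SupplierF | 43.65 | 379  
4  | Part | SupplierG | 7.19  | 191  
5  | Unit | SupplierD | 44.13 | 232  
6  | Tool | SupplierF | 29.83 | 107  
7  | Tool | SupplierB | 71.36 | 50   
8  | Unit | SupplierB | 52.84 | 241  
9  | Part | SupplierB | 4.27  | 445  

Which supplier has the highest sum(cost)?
SELECT supplier, SUM(cost) as val
FROM products
GROUP BY supplier
ORDER BY val DESC
LIMIT 1

Result: SupplierB with sum(cost) = 128.47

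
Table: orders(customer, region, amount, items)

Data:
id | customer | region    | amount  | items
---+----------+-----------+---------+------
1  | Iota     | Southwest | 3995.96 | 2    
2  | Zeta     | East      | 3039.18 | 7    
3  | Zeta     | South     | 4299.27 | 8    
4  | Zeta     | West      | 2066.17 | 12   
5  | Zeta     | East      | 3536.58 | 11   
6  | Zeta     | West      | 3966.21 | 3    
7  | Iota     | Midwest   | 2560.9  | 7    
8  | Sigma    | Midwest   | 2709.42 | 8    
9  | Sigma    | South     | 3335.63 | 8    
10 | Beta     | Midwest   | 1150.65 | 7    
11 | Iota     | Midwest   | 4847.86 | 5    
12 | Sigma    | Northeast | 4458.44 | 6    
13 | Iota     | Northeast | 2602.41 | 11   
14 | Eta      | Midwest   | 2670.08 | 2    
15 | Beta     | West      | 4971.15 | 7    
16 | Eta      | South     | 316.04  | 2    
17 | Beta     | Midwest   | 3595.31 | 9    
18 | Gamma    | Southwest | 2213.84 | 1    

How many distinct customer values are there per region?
SELECT region, COUNT(DISTINCT customer)
FROM orders
GROUP BY region

Result:
  East: 1 distinct
  Midwest: 4 distinct
  Northeast: 2 distinct
  South: 3 distinct
  Southwest: 2 distinct
  West: 2 distinct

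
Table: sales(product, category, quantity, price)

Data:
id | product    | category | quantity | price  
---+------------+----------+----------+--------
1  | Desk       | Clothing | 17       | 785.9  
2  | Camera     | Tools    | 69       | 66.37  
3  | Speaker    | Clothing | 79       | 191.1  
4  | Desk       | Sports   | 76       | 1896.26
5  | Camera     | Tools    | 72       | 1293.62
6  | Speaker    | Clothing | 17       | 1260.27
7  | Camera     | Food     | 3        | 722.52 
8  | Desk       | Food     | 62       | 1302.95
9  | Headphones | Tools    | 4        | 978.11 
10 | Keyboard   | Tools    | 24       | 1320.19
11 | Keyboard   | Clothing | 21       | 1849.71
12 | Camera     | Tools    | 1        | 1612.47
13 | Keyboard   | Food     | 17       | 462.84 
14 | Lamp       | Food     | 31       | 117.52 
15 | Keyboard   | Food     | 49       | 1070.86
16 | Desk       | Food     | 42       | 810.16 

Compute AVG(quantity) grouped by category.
SELECT category, AVG(quantity) as result
FROM sales
GROUP BY category

Result:
  Clothing: 33.50
  Food: 34.00
  Sports: 76.00
  Tools: 34.00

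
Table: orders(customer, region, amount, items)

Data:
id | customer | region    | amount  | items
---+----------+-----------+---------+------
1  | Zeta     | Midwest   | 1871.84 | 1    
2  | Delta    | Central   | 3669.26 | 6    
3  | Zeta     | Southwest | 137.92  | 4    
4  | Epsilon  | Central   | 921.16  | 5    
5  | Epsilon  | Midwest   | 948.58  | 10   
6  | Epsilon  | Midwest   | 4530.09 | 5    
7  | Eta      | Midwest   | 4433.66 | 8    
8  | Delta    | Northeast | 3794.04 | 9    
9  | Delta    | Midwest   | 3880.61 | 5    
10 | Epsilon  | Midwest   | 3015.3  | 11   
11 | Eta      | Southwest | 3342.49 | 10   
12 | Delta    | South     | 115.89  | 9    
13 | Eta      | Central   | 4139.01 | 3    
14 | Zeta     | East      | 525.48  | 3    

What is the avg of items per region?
SELECT region, AVG(items) as result
FROM orders
GROUP BY region

Result:
  Central: 4.67
  East: 3.00
  Midwest: 6.67
  Northeast: 9.00
  South: 9.00
  Southwest: 7.00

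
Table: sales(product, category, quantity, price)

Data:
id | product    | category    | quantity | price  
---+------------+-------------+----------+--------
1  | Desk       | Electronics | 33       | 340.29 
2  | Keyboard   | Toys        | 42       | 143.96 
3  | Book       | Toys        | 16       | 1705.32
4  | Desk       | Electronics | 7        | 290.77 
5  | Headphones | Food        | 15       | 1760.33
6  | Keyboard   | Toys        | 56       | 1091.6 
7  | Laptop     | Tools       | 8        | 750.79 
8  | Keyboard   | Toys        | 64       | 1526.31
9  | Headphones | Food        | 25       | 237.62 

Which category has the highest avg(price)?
SELECT category, AVG(price) as val
FROM sales
GROUP BY category
ORDER BY val DESC
LIMIT 1

Result: Toys with avg(price) = 1116.80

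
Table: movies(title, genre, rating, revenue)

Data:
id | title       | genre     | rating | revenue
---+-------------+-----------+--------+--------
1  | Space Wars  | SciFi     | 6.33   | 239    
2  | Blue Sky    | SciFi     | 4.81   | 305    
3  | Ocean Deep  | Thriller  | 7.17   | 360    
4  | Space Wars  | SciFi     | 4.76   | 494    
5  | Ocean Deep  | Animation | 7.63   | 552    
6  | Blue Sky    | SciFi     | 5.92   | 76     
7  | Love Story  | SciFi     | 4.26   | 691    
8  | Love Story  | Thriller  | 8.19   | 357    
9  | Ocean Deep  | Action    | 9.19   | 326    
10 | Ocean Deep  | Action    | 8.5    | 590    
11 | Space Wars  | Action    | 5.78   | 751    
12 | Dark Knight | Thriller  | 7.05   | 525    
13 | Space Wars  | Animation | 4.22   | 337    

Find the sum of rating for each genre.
SELECT genre, SUM(rating) as result
FROM movies
GROUP BY genre

Result:
  Action: 23.47
  Animation: 11.85
  SciFi: 26.08
  Thriller: 22.41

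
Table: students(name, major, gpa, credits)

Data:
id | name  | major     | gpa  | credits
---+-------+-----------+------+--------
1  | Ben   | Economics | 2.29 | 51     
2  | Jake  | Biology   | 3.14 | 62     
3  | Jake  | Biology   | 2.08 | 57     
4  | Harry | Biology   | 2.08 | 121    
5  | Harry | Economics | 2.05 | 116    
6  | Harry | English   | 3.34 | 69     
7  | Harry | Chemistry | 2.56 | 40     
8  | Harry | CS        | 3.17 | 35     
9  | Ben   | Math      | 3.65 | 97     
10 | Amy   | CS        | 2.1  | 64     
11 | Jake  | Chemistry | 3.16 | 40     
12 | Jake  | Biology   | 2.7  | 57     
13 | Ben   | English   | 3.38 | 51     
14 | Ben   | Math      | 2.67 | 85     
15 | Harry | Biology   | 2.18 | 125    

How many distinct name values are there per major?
SELECT major, COUNT(DISTINCT name)
FROM students
GROUP BY major

Result:
  Biology: 2 distinct
  CS: 2 distinct
  Chemistry: 2 distinct
  Economics: 2 distinct
  English: 2 distinct
  Math: 1 distinct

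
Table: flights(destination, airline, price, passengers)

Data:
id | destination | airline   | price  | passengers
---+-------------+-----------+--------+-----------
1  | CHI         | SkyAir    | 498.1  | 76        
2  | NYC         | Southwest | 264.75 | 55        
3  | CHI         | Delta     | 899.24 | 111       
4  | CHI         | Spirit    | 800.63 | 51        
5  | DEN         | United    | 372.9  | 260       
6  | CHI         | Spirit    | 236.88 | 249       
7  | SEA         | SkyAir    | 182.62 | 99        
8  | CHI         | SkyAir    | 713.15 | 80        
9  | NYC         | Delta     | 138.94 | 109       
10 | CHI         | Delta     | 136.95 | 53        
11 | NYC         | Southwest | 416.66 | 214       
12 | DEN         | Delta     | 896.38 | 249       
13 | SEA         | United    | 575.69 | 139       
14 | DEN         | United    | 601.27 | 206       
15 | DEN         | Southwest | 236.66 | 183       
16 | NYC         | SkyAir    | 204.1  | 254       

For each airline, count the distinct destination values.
SELECT airline, COUNT(DISTINCT destination)
FROM flights
GROUP BY airline

Result:
  Delta: 3 distinct
  SkyAir: 3 distinct
  Southwest: 2 distinct
  Spirit: 1 distinct
  United: 2 distinct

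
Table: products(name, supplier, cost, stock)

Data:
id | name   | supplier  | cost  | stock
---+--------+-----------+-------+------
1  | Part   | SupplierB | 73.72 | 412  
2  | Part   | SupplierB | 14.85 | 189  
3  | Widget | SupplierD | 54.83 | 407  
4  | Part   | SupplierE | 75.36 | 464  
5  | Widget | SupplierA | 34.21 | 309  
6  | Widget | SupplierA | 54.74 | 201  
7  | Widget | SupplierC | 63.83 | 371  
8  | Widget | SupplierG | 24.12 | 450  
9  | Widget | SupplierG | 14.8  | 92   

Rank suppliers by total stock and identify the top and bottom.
SELECT supplier, SUM(stock)
FROM products
GROUP BY supplier
ORDER BY SUM(stock)

All groups:
  SupplierC: 371
  SupplierD: 407
  SupplierE: 464
  SupplierA: 510
  SupplierG: 542
  SupplierB: 601

Highest: SupplierB (601)
Lowest: SupplierC (371)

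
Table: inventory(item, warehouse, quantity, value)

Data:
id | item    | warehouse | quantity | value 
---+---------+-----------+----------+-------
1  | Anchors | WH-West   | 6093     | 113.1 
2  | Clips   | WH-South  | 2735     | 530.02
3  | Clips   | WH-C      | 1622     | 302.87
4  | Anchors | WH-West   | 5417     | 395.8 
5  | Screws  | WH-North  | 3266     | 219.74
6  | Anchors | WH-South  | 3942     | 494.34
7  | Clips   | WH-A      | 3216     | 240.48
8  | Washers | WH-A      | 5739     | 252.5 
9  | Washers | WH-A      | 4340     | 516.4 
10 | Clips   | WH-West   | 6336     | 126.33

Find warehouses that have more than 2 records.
SELECT warehouse, COUNT(*) as cnt
FROM inventory
GROUP BY warehouse
HAVING COUNT(*) > 2

Result:
  WH-A: 3
  WH-West: 3

Note: HAVING filters groups after aggregation, WHERE filters rows before.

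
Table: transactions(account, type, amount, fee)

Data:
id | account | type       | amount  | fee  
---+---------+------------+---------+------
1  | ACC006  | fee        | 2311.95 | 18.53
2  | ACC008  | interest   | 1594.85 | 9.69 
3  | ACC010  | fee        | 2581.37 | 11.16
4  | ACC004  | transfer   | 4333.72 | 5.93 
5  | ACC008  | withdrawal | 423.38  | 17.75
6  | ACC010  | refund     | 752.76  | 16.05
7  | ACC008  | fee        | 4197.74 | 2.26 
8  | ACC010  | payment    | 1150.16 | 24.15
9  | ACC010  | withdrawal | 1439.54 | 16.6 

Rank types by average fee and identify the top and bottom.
SELECT type, AVG(fee)
FROM transactions
GROUP BY type
ORDER BY AVG(fee)

All groups:
  transfer: 5.93
  interest: 9.69
  fee: 10.65
  refund: 16.05
  withdrawal: 17.18
  payment: 24.15

Highest: payment (24.15)
Lowest: transfer (5.93)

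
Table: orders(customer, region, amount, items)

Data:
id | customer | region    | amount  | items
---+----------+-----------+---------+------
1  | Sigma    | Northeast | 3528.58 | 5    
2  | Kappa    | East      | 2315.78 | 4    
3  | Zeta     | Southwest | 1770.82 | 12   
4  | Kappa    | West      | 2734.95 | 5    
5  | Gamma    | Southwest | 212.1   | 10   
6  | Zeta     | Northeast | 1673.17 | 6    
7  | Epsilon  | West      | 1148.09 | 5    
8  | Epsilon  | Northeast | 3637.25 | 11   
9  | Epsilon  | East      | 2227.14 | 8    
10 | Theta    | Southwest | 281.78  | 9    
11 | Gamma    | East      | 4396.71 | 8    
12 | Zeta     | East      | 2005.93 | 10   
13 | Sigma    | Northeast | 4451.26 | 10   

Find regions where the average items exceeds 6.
SELECT region, AVG(items)
FROM orders
GROUP BY region
HAVING AVG(items) > 6

Result:
  East: avg=7.50
  Northeast: avg=8.00
  Southwest: avg=10.33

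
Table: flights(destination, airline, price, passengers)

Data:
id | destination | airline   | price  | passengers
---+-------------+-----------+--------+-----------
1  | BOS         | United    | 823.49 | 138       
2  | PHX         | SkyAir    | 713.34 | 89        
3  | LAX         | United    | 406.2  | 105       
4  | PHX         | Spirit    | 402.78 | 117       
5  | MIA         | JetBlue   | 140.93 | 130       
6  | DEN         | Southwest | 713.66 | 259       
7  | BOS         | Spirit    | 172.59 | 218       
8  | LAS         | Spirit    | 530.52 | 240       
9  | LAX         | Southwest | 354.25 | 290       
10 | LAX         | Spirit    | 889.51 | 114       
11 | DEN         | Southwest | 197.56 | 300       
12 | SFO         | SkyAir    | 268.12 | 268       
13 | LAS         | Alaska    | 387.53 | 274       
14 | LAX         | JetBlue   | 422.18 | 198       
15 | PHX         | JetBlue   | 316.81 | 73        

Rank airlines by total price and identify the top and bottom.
SELECT airline, SUM(price)
FROM flights
GROUP BY airline
ORDER BY SUM(price)

All groups:
  Alaska: 387.53
  JetBlue: 879.92
  SkyAir: 981.46
  United: 1229.69
  Southwest: 1265.47
  Spirit: 1995.40

Highest: Spirit (1995.40)
Lowest: Alaska (387.53)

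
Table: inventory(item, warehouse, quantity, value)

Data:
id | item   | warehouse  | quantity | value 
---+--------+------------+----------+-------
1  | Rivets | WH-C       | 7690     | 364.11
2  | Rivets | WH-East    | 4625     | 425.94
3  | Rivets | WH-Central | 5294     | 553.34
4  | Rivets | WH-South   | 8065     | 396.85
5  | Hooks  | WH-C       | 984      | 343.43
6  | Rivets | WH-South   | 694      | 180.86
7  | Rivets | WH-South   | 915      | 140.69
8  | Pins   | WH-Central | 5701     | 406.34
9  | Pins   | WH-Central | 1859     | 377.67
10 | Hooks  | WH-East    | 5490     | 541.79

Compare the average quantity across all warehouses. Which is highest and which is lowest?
SELECT warehouse, AVG(quantity)
FROM inventory
GROUP BY warehouse
ORDER BY AVG(quantity)

All groups:
  WH-South: 3224.67
  WH-Central: 4284.67
  WH-C: 4337.00
  WH-East: 5057.50

Highest: WH-East (5057.50)
Lowest: WH-South (3224.67)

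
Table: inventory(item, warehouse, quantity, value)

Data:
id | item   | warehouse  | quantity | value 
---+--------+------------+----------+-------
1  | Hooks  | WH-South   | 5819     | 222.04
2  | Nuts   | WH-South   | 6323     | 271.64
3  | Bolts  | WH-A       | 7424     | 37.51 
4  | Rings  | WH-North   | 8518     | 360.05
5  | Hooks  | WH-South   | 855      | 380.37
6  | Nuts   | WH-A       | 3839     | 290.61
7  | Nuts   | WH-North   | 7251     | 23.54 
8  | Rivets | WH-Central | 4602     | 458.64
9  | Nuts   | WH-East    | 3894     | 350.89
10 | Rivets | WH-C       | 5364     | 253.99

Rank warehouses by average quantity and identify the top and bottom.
SELECT warehouse, AVG(quantity)
FROM inventory
GROUP BY warehouse
ORDER BY AVG(quantity)

All groups:
  WH-East: 3894.00
  WH-South: 4332.33
  WH-Central: 4602.00
  WH-C: 5364.00
  WH-A: 5631.50
  WH-North: 7884.50

Highest: WH-North (7884.50)
Lowest: WH-East (3894.00)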